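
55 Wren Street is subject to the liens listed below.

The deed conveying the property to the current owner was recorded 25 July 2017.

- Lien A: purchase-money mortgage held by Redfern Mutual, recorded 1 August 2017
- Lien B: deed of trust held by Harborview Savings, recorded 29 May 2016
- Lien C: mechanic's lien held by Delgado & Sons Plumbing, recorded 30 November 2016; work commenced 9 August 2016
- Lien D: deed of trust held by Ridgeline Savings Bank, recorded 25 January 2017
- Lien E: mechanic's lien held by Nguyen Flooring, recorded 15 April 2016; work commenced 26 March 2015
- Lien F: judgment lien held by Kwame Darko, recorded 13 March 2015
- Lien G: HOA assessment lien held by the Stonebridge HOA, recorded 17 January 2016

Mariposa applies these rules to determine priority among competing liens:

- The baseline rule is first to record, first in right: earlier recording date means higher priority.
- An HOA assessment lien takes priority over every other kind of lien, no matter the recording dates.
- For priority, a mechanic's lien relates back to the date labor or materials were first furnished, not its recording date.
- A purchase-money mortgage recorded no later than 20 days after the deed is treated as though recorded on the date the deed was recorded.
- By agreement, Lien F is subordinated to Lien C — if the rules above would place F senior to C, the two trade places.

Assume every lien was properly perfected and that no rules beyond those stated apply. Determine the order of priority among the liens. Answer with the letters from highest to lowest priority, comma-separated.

Effective dates: A's effective date is the deed date, 25 July 2017; C is treated as recorded 9 August 2016, the work-commencement date; E is treated as recorded 26 March 2015, the work-commencement date.
G is an HOA assessment lien and takes priority over every other lien.
Ordering the rest by effective date: F (13 March 2015), E (26 March 2015), B (29 May 2016), C (9 August 2016), D (25 January 2017), A (25 July 2017).
F would otherwise be senior to C, so under the subordination agreement F and C exchange positions.

G, C, E, B, F, D, A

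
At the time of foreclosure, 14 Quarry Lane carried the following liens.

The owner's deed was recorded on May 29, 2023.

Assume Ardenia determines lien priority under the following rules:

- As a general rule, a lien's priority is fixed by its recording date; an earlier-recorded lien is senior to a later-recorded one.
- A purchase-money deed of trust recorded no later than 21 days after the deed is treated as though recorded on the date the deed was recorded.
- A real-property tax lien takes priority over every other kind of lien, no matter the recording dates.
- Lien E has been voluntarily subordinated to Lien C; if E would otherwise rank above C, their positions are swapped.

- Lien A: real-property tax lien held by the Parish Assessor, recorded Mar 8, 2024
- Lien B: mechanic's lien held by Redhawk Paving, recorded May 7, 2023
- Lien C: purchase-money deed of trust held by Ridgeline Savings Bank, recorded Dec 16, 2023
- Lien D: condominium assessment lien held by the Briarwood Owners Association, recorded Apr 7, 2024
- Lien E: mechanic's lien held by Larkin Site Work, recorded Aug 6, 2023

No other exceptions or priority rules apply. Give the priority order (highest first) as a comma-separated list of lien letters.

A, B, C, E, D

Adjusting effective dates: C was recorded 201 days after the deed, outside the 21-day window, so it keeps its recording date.
A is a real-property tax lien and takes priority over every other lien.
Among the remaining liens, by effective date: B (May 7, 2023), E (Aug 6, 2023), C (Dec 16, 2023), D (Apr 7, 2024).
Because E would otherwise rank above C, the subordination swaps them.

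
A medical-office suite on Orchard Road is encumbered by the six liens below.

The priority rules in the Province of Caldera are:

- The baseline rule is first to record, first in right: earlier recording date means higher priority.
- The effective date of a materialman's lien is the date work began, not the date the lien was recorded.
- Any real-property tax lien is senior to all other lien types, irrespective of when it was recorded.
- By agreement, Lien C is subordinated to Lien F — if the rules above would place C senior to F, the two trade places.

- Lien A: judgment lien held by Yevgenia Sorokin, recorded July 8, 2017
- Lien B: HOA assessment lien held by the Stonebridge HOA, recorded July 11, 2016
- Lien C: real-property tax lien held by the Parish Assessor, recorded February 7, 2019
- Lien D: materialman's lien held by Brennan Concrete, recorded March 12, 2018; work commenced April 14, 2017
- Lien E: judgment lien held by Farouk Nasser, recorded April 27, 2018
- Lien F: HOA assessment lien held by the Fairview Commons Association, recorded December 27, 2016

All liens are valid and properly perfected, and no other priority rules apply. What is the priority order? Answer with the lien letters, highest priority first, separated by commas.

Effective dates after the stated exceptions: D relates back to April 14, 2017 (work commenced).
C, as a real-property tax lien, has superpriority and ranks first.
Among the remaining liens, by effective date: B (July 11, 2016), F (December 27, 2016), D (April 14, 2017), A (July 8, 2017), E (April 27, 2018).
C would otherwise be senior to F, so under the subordination agreement C and F exchange positions.

F, B, C, D, A, E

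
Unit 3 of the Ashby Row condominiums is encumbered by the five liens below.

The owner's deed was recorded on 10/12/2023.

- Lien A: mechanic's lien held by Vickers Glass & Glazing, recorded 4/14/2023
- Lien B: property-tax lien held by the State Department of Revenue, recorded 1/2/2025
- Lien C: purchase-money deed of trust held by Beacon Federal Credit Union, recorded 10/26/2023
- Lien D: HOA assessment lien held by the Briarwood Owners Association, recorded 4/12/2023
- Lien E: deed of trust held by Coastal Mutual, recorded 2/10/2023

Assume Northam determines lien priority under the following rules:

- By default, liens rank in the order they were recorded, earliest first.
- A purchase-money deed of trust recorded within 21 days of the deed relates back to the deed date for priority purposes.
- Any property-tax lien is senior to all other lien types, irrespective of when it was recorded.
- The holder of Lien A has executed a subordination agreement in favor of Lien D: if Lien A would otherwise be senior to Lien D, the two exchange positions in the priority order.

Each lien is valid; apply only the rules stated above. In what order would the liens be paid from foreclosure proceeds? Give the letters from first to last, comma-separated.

First, effective dates: C was recorded within the 21-day window, so its effective date is the deed date 10/12/2023.
B, as a property-tax lien, has superpriority and ranks first.
Ordering the rest by effective date: E (2/10/2023), D (4/12/2023), A (4/14/2023), C (10/12/2023).
Since A is not senior to D, the subordination leaves the order unchanged.

B, E, D, A, C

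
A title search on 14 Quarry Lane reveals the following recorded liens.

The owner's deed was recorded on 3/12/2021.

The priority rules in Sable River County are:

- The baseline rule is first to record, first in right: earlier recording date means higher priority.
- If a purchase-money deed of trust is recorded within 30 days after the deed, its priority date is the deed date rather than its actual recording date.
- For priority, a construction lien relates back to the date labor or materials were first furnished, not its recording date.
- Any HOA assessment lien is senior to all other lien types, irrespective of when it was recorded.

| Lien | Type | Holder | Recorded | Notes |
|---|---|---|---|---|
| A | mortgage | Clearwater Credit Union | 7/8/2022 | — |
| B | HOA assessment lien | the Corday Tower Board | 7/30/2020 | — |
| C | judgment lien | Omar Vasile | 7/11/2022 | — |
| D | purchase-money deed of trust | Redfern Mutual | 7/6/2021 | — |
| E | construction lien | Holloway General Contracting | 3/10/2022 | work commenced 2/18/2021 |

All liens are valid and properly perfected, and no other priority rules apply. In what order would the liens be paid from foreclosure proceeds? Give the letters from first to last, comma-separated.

Adjusting effective dates: D was recorded 116 days after the deed — beyond 30 days — so no relation-back applies; E is treated as recorded 2/18/2021, the work-commencement date.
B, as an HOA assessment lien, has superpriority and ranks first.
Among the remaining liens, by effective date: E (2/18/2021), D (7/6/2021), A (7/8/2022), C (7/11/2022).

B, E, D, A, C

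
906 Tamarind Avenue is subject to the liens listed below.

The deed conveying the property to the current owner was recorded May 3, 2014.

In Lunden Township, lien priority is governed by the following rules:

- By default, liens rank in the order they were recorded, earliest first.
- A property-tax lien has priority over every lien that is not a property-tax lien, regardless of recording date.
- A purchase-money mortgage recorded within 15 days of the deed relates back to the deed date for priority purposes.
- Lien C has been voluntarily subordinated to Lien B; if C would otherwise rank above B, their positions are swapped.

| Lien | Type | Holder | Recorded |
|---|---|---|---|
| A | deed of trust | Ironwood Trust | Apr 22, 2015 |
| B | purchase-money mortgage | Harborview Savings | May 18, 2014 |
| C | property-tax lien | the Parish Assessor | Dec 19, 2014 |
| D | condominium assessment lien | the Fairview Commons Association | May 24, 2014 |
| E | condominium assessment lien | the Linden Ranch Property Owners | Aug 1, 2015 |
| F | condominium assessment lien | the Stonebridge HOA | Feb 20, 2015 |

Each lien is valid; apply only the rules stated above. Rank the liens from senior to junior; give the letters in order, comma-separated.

B, C, D, F, A, E

Adjusting effective dates: B relates back to the deed date May 3, 2014.
C is a property-tax lien, so it outranks all other liens regardless of date.
Ordering the rest by effective date: B (May 3, 2014), D (May 24, 2014), F (Feb 20, 2015), A (Apr 22, 2015), E (Aug 1, 2015).
C would otherwise be senior to B, so under the subordination agreement C and B exchange positions.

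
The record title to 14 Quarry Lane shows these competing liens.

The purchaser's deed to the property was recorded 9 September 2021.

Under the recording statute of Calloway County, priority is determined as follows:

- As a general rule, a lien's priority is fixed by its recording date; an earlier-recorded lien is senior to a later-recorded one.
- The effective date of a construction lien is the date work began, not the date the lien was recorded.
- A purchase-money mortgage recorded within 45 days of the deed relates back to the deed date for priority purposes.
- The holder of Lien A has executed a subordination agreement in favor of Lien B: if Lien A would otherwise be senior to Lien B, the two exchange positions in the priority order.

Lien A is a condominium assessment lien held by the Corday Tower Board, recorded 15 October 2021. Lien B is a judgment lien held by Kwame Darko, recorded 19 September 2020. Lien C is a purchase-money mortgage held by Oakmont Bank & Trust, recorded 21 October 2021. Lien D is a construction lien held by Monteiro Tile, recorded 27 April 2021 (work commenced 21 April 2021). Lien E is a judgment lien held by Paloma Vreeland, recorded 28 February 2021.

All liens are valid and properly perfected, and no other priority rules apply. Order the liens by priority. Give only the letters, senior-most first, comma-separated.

B, E, D, C, A

Effective dates after the stated exceptions: C's effective date is the deed date, 9 September 2021; D's effective date is 21 April 2021, when work began.
By effective date: B (19 September 2020), E (28 February 2021), D (21 April 2021), C (9 September 2021), A (15 October 2021).
Since A is not senior to B, the subordination leaves the order unchanged.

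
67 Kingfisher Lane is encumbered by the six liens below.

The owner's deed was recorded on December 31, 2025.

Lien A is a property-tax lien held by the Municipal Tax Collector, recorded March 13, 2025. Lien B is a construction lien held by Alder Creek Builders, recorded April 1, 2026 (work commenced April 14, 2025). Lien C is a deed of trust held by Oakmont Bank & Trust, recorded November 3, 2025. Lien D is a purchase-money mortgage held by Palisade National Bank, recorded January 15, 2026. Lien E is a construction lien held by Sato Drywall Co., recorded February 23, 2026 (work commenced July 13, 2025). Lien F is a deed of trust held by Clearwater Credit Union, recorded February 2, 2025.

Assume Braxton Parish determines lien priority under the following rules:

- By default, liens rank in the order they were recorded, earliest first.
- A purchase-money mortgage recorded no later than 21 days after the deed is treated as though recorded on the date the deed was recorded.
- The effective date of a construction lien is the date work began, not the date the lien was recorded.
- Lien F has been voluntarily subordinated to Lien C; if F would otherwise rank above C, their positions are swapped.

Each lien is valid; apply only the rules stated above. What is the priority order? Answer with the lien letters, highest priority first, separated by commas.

C, A, B, E, F, D

Adjusting effective dates: B's effective date is April 14, 2025, when work began; D was recorded within the 21-day window, so its effective date is the deed date December 31, 2025; E's effective date is July 13, 2025, when work began.
By effective date: F (February 2, 2025), A (March 13, 2025), B (April 14, 2025), E (July 13, 2025), C (November 3, 2025), D (December 31, 2025).
Because F would otherwise rank above C, the subordination swaps them.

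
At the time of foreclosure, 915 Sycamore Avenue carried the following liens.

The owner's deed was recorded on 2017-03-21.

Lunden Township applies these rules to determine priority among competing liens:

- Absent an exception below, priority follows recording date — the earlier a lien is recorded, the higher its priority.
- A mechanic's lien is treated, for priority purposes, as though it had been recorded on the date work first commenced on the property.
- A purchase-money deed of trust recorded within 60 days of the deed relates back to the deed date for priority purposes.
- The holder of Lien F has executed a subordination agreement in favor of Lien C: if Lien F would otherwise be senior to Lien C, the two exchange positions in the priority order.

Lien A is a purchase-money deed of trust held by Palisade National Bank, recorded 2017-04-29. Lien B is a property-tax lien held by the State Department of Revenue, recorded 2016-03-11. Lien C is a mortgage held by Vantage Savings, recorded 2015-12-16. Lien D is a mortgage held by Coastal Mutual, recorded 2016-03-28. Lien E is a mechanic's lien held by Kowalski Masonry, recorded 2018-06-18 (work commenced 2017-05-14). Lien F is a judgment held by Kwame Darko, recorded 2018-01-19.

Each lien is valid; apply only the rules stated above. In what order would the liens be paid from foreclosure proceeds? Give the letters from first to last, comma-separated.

C, B, D, A, E, F

Adjusting effective dates: A's effective date is the deed date, 2017-03-21; E's effective date is 2017-05-14, when work began.
By effective date, earliest first: C (2015-12-16), B (2016-03-11), D (2016-03-28), A (2017-03-21), E (2017-05-14), F (2018-01-19).
F is already junior to C, so the subordination agreement changes nothing.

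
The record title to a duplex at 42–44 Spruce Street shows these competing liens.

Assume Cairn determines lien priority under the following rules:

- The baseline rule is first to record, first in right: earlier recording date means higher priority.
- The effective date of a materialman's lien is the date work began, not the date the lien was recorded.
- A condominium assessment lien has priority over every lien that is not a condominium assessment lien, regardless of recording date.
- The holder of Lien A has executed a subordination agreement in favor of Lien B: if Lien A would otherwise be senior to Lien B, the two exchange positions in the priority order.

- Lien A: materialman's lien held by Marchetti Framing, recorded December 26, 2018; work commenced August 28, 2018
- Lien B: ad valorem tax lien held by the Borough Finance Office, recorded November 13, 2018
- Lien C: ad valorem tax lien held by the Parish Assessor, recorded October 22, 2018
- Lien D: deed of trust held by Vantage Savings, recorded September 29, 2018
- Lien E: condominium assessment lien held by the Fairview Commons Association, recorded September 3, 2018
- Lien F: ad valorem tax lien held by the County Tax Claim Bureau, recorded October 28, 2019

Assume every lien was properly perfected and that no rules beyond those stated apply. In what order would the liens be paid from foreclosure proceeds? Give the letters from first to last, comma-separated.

Effective dates: A relates back to August 28, 2018 (work commenced).
E, as a condominium assessment lien, has superpriority and ranks first.
Ordering the rest by effective date: A (August 28, 2018), D (September 29, 2018), C (October 22, 2018), B (November 13, 2018), F (October 28, 2019).
A would otherwise be senior to B, so under the subordination agreement A and B exchange positions.

E, B, D, C, A, F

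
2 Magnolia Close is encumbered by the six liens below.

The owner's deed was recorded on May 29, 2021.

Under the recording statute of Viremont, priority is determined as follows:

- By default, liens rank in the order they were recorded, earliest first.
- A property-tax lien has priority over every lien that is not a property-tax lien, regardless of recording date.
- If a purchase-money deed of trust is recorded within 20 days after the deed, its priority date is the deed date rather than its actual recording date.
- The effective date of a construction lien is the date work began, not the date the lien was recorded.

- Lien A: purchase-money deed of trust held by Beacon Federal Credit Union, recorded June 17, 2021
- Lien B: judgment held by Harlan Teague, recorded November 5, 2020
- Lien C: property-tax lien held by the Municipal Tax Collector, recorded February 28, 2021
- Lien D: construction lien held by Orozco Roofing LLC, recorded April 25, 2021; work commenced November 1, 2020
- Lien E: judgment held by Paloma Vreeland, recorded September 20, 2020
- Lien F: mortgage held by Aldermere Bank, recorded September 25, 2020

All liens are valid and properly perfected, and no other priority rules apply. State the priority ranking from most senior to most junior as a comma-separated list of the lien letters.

C, E, F, D, B, A

Effective dates: A's effective date is the deed date, May 29, 2021; D is treated as recorded November 1, 2020, the work-commencement date.
C, as a property-tax lien, has superpriority and ranks first.
The other liens, earliest effective date first: E (September 20, 2020), F (September 25, 2020), D (November 1, 2020), B (November 5, 2020), A (May 29, 2021).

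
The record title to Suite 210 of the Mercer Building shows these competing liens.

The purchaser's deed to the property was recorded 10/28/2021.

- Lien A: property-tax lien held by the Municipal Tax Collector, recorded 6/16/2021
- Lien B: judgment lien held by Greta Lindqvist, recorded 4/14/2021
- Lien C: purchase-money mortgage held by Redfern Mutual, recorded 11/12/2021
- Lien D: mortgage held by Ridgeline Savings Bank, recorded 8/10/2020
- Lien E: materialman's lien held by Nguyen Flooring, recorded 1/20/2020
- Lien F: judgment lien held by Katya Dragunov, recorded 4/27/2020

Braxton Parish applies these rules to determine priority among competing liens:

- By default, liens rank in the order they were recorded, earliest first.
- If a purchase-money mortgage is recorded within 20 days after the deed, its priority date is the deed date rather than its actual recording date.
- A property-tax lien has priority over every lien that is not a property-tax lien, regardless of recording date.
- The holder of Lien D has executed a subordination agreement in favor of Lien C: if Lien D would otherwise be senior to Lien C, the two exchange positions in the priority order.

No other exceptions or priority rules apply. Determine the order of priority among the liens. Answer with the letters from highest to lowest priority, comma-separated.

Effective dates: C relates back to the deed date 10/28/2021.
A, as a property-tax lien, has superpriority and ranks first.
Among the remaining liens, by effective date: E (1/20/2020), F (4/27/2020), D (8/10/2020), B (4/14/2021), C (10/28/2021).
D is senior to C before the subordination, so the two trade places.

A, E, F, C, B, D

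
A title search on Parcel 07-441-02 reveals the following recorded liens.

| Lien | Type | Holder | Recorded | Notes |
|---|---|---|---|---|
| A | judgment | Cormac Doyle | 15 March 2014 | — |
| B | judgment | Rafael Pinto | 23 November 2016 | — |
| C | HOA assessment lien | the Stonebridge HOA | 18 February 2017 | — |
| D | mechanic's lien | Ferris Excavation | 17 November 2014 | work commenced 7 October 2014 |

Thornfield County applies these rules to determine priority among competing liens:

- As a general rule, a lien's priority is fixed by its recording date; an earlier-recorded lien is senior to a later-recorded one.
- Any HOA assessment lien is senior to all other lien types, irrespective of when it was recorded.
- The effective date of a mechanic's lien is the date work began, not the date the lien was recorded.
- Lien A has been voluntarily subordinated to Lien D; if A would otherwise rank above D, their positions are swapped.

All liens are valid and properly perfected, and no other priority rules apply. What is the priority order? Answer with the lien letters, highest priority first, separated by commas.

C, D, A, B

Effective dates: D is treated as recorded 7 October 2014, the work-commencement date.
C, as an HOA assessment lien, has superpriority and ranks first.
Among the remaining liens, by effective date: A (15 March 2014), D (7 October 2014), B (23 November 2016).
Because A would otherwise rank above D, the subordination swaps them.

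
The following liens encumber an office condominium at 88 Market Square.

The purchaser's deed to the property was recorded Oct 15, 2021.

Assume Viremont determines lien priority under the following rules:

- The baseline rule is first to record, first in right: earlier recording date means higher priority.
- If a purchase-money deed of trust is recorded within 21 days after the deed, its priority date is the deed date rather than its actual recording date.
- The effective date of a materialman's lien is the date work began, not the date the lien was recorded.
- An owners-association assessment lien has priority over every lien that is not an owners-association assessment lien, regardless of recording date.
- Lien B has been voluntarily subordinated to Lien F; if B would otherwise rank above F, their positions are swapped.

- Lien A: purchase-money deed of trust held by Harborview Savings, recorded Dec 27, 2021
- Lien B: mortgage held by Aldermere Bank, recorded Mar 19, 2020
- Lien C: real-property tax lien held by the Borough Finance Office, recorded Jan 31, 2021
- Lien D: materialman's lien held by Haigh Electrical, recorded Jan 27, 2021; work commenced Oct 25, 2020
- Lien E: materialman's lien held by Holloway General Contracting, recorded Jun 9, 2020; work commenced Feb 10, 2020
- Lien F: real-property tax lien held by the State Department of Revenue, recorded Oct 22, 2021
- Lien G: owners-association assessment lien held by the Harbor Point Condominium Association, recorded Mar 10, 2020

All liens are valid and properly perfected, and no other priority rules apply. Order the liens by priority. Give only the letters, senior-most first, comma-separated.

G, E, F, D, C, B, A

Effective dates: A missed the 21-day window (73 days after the deed), so its recording date stands; D's effective date is Oct 25, 2020, when work began; E relates back to Feb 10, 2020 (work commenced).
As an owners-association assessment lien, G is senior to every other lien.
The other liens, earliest effective date first: E (Feb 10, 2020), B (Mar 19, 2020), D (Oct 25, 2020), C (Jan 31, 2021), F (Oct 22, 2021), A (Dec 27, 2021).
The subordination applies — B was senior to F — so B and F swap.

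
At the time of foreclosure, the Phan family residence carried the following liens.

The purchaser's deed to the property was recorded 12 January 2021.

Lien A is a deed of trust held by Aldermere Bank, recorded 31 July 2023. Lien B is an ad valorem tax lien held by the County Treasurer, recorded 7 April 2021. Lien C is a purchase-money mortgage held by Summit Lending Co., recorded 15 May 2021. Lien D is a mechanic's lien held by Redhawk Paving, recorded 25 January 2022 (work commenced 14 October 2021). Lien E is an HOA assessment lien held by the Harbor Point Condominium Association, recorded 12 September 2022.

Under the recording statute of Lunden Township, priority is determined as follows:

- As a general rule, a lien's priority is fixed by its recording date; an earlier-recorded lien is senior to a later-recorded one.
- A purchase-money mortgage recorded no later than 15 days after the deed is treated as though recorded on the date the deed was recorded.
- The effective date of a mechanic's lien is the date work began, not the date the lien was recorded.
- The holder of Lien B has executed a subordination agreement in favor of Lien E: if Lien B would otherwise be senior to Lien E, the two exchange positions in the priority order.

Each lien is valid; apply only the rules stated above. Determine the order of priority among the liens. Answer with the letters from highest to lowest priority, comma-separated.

E, C, D, B, A

Effective dates: C missed the 15-day window (123 days after the deed), so its recording date stands; D relates back to 14 October 2021 (work commenced).
By effective date, earliest first: B (7 April 2021), C (15 May 2021), D (14 October 2021), E (12 September 2022), A (31 July 2023).
B is senior to E before the subordination, so the two trade places.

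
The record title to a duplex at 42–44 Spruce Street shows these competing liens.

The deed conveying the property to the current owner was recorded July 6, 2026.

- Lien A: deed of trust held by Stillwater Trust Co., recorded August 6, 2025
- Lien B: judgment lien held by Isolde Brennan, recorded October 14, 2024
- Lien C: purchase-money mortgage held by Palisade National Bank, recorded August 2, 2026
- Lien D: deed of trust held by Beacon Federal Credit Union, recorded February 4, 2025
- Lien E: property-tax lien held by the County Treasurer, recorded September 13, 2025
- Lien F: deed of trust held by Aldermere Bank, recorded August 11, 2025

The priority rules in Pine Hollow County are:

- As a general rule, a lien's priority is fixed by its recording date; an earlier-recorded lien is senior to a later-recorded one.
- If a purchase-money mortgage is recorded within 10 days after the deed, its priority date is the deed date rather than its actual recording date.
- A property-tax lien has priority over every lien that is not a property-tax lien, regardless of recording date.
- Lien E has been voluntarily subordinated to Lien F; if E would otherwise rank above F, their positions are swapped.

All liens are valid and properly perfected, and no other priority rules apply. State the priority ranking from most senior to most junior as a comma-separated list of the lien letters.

F, B, D, A, E, C

Effective dates: C was recorded 27 days after the deed, outside the 10-day window, so it keeps its recording date.
E, as a property-tax lien, has superpriority and ranks first.
Among the remaining liens, by effective date: B (October 14, 2024), D (February 4, 2025), A (August 6, 2025), F (August 11, 2025), C (August 2, 2026).
Because E would otherwise rank above F, the subordination swaps them.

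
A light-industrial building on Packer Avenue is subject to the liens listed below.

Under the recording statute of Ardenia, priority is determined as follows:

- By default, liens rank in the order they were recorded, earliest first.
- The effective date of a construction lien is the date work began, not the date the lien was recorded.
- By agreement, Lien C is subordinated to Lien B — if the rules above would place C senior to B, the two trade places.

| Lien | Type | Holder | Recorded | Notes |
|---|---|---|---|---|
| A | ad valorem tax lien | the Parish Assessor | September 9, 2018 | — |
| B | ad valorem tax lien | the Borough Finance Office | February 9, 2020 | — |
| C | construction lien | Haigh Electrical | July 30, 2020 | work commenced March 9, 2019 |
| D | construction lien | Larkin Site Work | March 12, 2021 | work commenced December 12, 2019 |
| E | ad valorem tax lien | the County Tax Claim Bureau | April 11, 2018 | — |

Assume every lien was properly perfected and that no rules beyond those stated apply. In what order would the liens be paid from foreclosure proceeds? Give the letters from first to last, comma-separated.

Effective dates after the stated exceptions: C's effective date is March 9, 2019, when work began; D is treated as recorded December 12, 2019, the work-commencement date.
By effective date: E (April 11, 2018), A (September 9, 2018), C (March 9, 2019), D (December 12, 2019), B (February 9, 2020).
C is senior to B before the subordination, so the two trade places.

E, A, B, D, C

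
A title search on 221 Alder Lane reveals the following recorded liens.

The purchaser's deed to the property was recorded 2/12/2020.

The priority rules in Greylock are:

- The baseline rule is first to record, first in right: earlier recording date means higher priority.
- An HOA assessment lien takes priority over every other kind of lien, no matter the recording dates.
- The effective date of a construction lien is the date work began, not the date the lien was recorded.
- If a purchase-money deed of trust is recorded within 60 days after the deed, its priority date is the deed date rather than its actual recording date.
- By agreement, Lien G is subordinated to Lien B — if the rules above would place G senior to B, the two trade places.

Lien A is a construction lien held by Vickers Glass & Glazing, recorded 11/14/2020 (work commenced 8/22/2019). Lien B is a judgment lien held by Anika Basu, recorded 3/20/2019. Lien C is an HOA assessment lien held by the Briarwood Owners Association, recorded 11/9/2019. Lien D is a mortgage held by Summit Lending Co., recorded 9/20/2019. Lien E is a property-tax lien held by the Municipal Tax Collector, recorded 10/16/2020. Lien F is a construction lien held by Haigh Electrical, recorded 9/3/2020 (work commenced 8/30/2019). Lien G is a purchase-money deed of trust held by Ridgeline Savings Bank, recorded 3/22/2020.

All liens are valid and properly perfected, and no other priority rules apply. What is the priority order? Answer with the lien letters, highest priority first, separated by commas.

Effective dates after the stated exceptions: A's effective date is 8/22/2019, when work began; F relates back to 8/30/2019 (work commenced); G was recorded within the 60-day window, so its effective date is the deed date 2/12/2020.
C is an HOA assessment lien, so it outranks all other liens regardless of date.
The other liens, earliest effective date first: B (3/20/2019), A (8/22/2019), F (8/30/2019), D (9/20/2019), G (2/12/2020), E (10/16/2020).
Since G is not senior to B, the subordination leaves the order unchanged.

C, B, A, F, D, G, E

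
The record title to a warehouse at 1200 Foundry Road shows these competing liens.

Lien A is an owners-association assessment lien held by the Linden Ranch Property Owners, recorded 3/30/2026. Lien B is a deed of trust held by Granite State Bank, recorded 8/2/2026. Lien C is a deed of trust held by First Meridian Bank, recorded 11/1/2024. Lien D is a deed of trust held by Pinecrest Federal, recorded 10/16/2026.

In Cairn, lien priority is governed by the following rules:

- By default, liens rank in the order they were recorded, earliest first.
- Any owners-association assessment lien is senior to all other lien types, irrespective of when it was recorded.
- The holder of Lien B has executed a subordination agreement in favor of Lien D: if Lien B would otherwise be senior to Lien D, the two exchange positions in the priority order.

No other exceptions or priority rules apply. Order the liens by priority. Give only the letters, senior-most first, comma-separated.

A, C, D, B

As an owners-association assessment lien, A is senior to every other lien.
The other liens, earliest effective date first: C (11/1/2024), B (8/2/2026), D (10/16/2026).
B would otherwise be senior to D, so under the subordination agreement B and D exchange positions.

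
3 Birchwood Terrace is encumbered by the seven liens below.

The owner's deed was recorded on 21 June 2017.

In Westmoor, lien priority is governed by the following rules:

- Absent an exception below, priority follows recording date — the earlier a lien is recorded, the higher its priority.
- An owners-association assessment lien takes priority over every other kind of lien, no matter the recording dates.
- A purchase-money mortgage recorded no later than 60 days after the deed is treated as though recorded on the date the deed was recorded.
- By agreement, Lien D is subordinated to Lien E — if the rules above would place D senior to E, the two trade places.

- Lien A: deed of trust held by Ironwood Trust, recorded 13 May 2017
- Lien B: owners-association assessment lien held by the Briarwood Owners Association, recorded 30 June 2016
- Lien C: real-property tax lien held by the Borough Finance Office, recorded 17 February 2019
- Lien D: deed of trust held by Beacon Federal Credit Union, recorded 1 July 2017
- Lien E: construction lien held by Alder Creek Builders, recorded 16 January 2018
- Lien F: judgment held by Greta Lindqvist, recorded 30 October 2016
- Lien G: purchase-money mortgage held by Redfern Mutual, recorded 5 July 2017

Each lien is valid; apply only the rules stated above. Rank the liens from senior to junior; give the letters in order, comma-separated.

Effective dates: G's effective date is the deed date, 21 June 2017.
As an owners-association assessment lien, B is senior to every other lien.
Among the remaining liens, by effective date: F (30 October 2016), A (13 May 2017), G (21 June 2017), D (1 July 2017), E (16 January 2018), C (17 February 2019).
The subordination applies — D was senior to E — so D and E swap.

B, F, A, G, E, D, C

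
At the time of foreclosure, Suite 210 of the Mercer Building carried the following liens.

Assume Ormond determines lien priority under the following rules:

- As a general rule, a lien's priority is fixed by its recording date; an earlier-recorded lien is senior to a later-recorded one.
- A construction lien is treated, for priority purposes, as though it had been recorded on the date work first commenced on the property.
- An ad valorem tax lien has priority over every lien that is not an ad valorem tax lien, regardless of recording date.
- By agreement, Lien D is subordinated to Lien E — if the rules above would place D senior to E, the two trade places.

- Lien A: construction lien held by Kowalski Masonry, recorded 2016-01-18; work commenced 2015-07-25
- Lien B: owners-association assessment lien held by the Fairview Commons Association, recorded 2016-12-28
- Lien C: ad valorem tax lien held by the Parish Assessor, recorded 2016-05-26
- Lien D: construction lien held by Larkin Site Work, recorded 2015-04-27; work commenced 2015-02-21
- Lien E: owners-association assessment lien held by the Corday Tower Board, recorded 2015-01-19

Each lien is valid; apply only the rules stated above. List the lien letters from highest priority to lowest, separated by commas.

C, E, D, A, B

Effective dates after the stated exceptions: A's effective date is 2015-07-25, when work began; D is treated as recorded 2015-02-21, the work-commencement date.
As an ad valorem tax lien, C is senior to every other lien.
Remaining liens by effective date: E (2015-01-19), D (2015-02-21), A (2015-07-25), B (2016-12-28).
Since D is not senior to E, the subordination leaves the order unchanged.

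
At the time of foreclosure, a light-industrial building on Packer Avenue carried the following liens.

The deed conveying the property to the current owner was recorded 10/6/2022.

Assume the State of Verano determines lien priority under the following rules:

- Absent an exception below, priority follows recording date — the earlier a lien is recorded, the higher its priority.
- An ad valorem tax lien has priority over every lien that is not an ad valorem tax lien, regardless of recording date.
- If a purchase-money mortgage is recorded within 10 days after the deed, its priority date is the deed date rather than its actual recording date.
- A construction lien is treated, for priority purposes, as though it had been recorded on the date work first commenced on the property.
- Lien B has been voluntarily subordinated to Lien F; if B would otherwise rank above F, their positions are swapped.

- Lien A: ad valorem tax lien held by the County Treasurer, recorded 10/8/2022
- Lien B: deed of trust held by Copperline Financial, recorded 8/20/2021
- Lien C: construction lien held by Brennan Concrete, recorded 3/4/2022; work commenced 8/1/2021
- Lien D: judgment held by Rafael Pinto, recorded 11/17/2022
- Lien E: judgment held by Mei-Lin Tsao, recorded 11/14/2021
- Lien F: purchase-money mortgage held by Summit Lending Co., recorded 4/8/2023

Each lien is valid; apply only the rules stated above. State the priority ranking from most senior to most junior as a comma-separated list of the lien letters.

A, C, F, E, D, B

First, effective dates: C is treated as recorded 8/1/2021, the work-commencement date; F was recorded 184 days after the deed — beyond 10 days — so no relation-back applies.
A is an ad valorem tax lien and takes priority over every other lien.
The other liens, earliest effective date first: C (8/1/2021), B (8/20/2021), E (11/14/2021), D (11/17/2022), F (4/8/2023).
B would otherwise be senior to F, so under the subordination agreement B and F exchange positions.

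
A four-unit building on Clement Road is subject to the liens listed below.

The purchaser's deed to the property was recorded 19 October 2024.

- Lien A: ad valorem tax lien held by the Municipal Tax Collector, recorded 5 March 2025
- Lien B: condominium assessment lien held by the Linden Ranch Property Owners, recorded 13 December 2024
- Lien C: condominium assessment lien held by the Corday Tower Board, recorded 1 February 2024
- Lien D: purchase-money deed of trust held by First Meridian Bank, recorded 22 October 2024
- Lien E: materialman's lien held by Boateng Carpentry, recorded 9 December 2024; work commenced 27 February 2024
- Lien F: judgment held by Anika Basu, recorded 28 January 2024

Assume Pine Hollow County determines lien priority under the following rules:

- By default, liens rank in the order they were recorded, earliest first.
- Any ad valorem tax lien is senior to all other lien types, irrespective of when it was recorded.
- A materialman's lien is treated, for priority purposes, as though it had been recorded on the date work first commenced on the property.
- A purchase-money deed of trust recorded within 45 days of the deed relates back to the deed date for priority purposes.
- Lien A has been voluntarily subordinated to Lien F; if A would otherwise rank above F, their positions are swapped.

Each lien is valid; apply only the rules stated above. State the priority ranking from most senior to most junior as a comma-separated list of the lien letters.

F, A, C, E, D, B

First, effective dates: D relates back to the deed date 19 October 2024; E relates back to 27 February 2024 (work commenced).
A is an ad valorem tax lien and takes priority over every other lien.
Among the remaining liens, by effective date: F (28 January 2024), C (1 February 2024), E (27 February 2024), D (19 October 2024), B (13 December 2024).
A is senior to F before the subordination, so the two trade places.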